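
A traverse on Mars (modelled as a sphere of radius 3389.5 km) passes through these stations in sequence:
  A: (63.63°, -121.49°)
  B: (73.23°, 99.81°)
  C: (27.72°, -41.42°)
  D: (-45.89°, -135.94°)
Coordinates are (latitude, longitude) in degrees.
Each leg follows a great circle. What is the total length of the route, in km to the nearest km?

13526 km

Leg A→B: central angle 0.7051 rad, distance 2389.9 km.
Leg B→C: central angle 1.3220 rad, distance 4480.9 km.
Leg C→D: central angle 1.9633 rad, distance 6654.7 km.
Total: 2389.9 + 4480.9 + 6654.7 ≈ 13526 km.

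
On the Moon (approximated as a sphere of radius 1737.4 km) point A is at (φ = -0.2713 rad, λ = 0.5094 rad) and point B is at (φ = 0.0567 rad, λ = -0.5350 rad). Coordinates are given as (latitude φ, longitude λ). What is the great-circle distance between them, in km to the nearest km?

In radians: φ₁ = -0.2713, φ₂ = 0.0567, Δλ = -59.840° = -1.0444 rad.
Haversine: a = sin²(Δφ/2) + cos φ₁ cos φ₂ sin²(Δλ/2) = 0.0267 + (0.9634)(0.9984)(0.2488) = 0.26596.
Central angle c = 2·arcsin(√a) = 1.08368 rad.
Distance = R·c = 1737.4 × 1.0837 ≈ 1883 km.

1883 km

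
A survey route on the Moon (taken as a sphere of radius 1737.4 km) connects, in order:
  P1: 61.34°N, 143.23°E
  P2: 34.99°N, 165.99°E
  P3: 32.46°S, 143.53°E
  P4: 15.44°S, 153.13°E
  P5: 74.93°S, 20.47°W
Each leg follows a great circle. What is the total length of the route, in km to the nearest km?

6349 km

Leg P1→P2: central angle 0.5246 rad, distance 911.5 km.
Leg P2→P3: central angle 1.2334 rad, distance 2142.9 km.
Leg P3→P4: central angle 0.3338 rad, distance 579.9 km.
Leg P4→P5: central angle 1.5628 rad, distance 2715.2 km.
Total: 911.5 + 2142.9 + 579.9 + 2715.2 ≈ 6349 km.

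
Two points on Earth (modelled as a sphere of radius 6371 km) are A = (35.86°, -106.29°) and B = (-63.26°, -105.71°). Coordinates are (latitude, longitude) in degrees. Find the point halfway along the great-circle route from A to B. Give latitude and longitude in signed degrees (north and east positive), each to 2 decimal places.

-13.70°, -106.08°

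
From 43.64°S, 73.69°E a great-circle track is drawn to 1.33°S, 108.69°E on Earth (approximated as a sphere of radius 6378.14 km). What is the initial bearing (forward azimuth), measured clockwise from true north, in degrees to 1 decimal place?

With φ₁ = -0.7617, φ₂ = -0.0232, Δλ = 0.6109 rad, the forward-azimuth formula gives
θ = atan2( sin Δλ cos φ₂ , cos φ₁ sin φ₂ − sin φ₁ cos φ₂ cos Δλ ) = atan2(0.5734, 0.5484) = 46.28°.
So the initial bearing is 46.3°.

46.3°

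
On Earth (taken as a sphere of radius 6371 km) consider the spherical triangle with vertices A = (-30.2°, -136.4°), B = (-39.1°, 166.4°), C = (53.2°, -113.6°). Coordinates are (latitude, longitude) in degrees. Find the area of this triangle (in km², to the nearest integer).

Side lengths (central angles): a = 2.0090, b = 1.4962, c = 0.8222 rad; semiperimeter s = 2.1637.
By l'Huilier's theorem, tan(E/4) = √[tan(s/2) tan((s−a)/2) tan((s−b)/2) tan((s−c)/2)], giving spherical excess E = 0.7905 rad.
Area = E·R² = 0.7905 × (6371)² ≈ 32085402 km².

32085402 km²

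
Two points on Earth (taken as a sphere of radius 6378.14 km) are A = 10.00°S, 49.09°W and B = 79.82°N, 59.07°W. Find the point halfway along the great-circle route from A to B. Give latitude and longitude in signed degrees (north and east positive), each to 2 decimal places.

The central angle between A and B is δ = 1.5703 rad.
With f = 0.5, the slerp weights are sin((1−f)δ)/sin δ = 0.7069 and sin(fδ)/sin δ = 0.7069.
Weighted sum of the unit vectors: (0.7069)·(0.6449,-0.7443,-0.1736) + (0.7069)·(0.0908,-0.1516,0.9843) = (0.5201, -0.6333, 0.5730).
Converting back: φ = atan2(z, √(x²+y²)) = 34.96°, λ = atan2(y, x) = -50.60°.

34.96°, -50.60°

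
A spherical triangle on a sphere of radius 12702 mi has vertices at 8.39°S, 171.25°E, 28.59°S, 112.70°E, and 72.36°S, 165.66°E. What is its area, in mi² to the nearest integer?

Side lengths (central angles): a = 0.9067, b = 1.1181, c = 1.0204 rad; semiperimeter s = 1.5226.
By l'Huilier's theorem, tan(E/4) = √[tan(s/2) tan((s−a)/2) tan((s−b)/2) tan((s−c)/2)], giving spherical excess E = 0.5024 rad.
Area = E·R² = 0.5024 × (12702)² ≈ 81056508 mi².

81056508 mi²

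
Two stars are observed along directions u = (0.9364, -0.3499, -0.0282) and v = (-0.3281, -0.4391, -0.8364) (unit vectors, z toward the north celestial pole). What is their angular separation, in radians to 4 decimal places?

u·v = -0.1300; |u| = 1.0000, |v| = 1.0000.
cos θ = (u·v)/(|u||v|) = -0.1300, so θ = 1.7012 rad.

1.7012 rad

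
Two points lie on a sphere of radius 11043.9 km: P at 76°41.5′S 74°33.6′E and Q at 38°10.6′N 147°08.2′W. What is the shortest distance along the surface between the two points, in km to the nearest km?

26492 km

Let φ₁ = -1.3385 rad, φ₂ = 0.6663 rad, and Δλ = 2.4138 rad.
cos c = sin φ₁ sin φ₂ + cos φ₁ cos φ₂ cos Δλ = (-0.9731)(0.6181) + (0.2302)(0.7861)(-0.7467) = -0.73660,
so c = arccos(-0.73660) = 2.39883 rad.
Distance = R·c = 11043.9 × 2.3988 ≈ 26492 km.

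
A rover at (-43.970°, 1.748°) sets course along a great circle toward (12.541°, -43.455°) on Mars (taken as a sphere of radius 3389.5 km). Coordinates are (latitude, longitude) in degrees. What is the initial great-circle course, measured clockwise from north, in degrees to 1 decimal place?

312.5°

Δλ = -45.203° = -0.7889 rad.
y = sin Δλ · cos φ₂ = (-0.7096)(0.9761) = -0.6927
x = cos φ₁ sin φ₂ − sin φ₁ cos φ₂ cos Δλ = (0.7197)(0.2171) − (-0.6943)(0.9761)(0.7046) = 0.6338
θ = atan2(y, x) = -47.54°; adding 360° gives 312.5°.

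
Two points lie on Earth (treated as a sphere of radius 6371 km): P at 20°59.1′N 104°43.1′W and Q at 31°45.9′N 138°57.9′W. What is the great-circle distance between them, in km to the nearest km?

3598 km

In radians: φ₁ = 0.3663, φ₂ = 0.5544, Δλ = -34.247° = -0.5977 rad.
cos c = sin φ₁ sin φ₂ + cos φ₁ cos φ₂ cos Δλ = (0.3581)(0.5264) + (0.9337)(0.8502)(0.8266) = 0.84472,
so c = arccos(0.84472) = 0.56475 rad.
Distance = R·c = 6371 × 0.5648 ≈ 3598 km.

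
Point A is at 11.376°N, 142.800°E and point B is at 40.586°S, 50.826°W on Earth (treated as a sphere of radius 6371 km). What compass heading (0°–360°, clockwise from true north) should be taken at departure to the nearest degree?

160°

Δλ = 166.374° = 2.9038 rad.
y = sin Δλ · cos φ₂ = (0.2356)(0.7594) = 0.1789
x = cos φ₁ sin φ₂ − sin φ₁ cos φ₂ cos Δλ = (0.9804)(-0.6506) − (0.1972)(0.7594)(-0.9719) = -0.4922
θ = atan2(y, x) = 160.03°, so the bearing is 160°.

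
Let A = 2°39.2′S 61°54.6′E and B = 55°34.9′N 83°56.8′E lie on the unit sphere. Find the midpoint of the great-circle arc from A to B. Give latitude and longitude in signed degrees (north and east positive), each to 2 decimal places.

26.86°, 69.84°

Central angle δ = 1.0642 rad. Interpolating on the sphere with fraction f = 0.5:
P = [sin((1−f)δ)·A + sin(fδ)·B] / sin δ = 0.5802·A + 0.5802·B in Cartesian coordinates,
giving P = (0.3075, 0.8375, 0.4518), i.e. latitude 26.86°, longitude 69.84°.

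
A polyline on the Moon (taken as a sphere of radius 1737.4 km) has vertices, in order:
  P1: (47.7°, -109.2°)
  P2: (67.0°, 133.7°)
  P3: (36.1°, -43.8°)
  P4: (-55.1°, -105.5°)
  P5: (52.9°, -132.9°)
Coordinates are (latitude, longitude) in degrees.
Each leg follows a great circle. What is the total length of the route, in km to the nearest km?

10565 km

Leg P1→P2: central angle 0.9752 rad, distance 1694.2 km.
Leg P2→P3: central angle 1.3418 rad, distance 2331.3 km.
Leg P3→P4: central angle 1.8380 rad, distance 3193.4 km.
Leg P4→P5: central angle 1.9260 rad, distance 3346.1 km.
Total: 1694.2 + 2331.3 + 3193.4 + 3346.1 ≈ 10565 km.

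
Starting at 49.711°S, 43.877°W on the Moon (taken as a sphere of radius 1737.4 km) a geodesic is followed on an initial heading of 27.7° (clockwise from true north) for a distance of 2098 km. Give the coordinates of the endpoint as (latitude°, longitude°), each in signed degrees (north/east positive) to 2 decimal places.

Angular distance δ = d/R = 2098/1737.4 = 1.20755 rad; initial bearing θ = 0.4835 rad.
sin φ₂ = sin φ₁ cos δ + cos φ₁ sin δ cos θ = (-0.7628)(0.3553) + (0.6466)(0.9347)(0.8854) = 0.2641, so φ₂ = 15.32°.
Δλ = atan2(sin θ sin δ cos φ₁, cos δ − sin φ₁ sin φ₂) = atan2(0.2810, 0.5568) = 26.777°.
λ₂ = -43.877° + 26.777° = -17.10°.

15.32°, -17.10°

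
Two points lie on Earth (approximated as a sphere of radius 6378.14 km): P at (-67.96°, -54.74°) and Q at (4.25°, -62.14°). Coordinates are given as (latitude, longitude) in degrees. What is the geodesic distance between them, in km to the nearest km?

In radians: φ₁ = -1.1861, φ₂ = 0.0742, Δλ = -7.400° = -0.1292 rad.
cos c = sin φ₁ sin φ₂ + cos φ₁ cos φ₂ cos Δλ = (-0.9269)(0.0741) + (0.3753)(0.9973)(0.9917) = 0.30241,
so c = arccos(0.30241) = 1.26357 rad.
Distance = R·c = 6378.14 × 1.2636 ≈ 8059 km.

8059 km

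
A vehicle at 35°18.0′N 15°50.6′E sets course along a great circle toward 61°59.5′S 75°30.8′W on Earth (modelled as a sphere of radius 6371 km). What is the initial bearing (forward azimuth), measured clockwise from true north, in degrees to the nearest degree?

Δλ = -91.357° = -1.5945 rad.
y = sin Δλ · cos φ₂ = (-0.9997)(0.4696) = -0.4695
x = cos φ₁ sin φ₂ − sin φ₁ cos φ₂ cos Δλ = (0.8161)(-0.8829) − (0.5779)(0.4696)(-0.0237) = -0.7141
θ = atan2(y, x) = -146.68°; adding 360° gives 213°.

213°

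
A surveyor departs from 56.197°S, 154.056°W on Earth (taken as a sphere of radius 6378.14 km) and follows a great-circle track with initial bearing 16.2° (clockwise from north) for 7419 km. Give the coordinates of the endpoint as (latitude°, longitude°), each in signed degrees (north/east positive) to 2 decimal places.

Angular distance δ = d/R = 7419/6378.14 = 1.16319 rad; initial bearing θ = 0.2827 rad.
sin φ₂ = sin φ₁ cos δ + cos φ₁ sin δ cos θ = (-0.8310)(0.3964) + (0.5563)(0.9181)(0.9603) = 0.1611, so φ₂ = 9.27°.
Δλ = atan2(sin θ sin δ cos φ₁, cos δ − sin φ₁ sin φ₂) = atan2(0.1425, 0.5303) = 15.042°.
λ₂ = -154.056° + 15.042° = -139.01°.

9.27°, -139.01°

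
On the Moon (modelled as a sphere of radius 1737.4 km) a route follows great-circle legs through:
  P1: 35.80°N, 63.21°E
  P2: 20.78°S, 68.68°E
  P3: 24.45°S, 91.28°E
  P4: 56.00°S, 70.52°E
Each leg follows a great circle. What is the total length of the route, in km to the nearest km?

3426 km

Leg P1→P2: central angle 0.9916 rad, distance 1722.9 km.
Leg P2→P3: central angle 0.3693 rad, distance 641.6 km.
Leg P3→P4: central angle 0.6109 rad, distance 1061.4 km.
Total: 1722.9 + 641.6 + 1061.4 ≈ 3426 km.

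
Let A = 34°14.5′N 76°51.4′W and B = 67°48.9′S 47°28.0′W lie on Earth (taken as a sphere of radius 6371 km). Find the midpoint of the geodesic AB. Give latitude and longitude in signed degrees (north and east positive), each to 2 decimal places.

Central angle δ = 1.8225 rad. Interpolating on the sphere with fraction f = 0.5:
P = [sin((1−f)δ)·A + sin(fδ)·B] / sin δ = 0.8160·A + 0.8160·B in Cartesian coordinates,
giving P = (0.3617, -0.8839, -0.2964), i.e. latitude -17.24°, longitude -67.75°.

-17.24°, -67.75°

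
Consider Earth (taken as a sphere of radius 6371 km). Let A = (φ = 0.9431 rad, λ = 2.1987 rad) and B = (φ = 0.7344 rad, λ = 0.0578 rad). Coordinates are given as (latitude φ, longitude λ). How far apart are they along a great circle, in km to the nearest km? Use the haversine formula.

8019 km

Let φ₁ = 0.9431 rad, φ₂ = 0.7344 rad, and Δλ = -2.1409 rad.
Haversine: a = sin²(Δφ/2) + cos φ₁ cos φ₂ sin²(Δλ/2) = 0.0108 + (0.5873)(0.7422)(0.7699) = 0.34643.
Central angle c = 2·arcsin(√a) = 1.25861 rad.
Distance = R·c = 6371 × 1.2586 ≈ 8019 km.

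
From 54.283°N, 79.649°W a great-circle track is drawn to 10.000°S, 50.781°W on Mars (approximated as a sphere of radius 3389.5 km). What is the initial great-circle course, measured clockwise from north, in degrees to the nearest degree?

149°

With φ₁ = 0.9474, φ₂ = -0.1745, Δλ = 0.5038 rad, the forward-azimuth formula gives
θ = atan2( sin Δλ cos φ₂ , cos φ₁ sin φ₂ − sin φ₁ cos φ₂ cos Δλ ) = atan2(0.4755, -0.8016) = 149.33°.
So the initial bearing is 149°.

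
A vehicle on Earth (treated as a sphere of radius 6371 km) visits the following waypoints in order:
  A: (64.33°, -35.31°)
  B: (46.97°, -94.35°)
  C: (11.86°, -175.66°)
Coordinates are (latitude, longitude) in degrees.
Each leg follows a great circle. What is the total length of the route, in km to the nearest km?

12373 km

Leg A→B: central angle 0.6251 rad, distance 3982.4 km.
Leg B→C: central angle 1.3169 rad, distance 8390.3 km.
Total: 3982.4 + 8390.3 ≈ 12373 km.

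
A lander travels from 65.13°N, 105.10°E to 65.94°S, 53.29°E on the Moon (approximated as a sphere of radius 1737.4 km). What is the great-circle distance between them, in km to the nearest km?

4132 km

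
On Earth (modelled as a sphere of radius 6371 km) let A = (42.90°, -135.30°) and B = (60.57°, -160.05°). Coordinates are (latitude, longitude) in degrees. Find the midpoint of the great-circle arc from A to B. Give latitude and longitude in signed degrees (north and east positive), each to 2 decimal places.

Central angle δ = 0.4033 rad. Interpolating on the sphere with fraction f = 0.5:
P = [sin((1−f)δ)·A + sin(fδ)·B] / sin δ = 0.5103·A + 0.5103·B in Cartesian coordinates,
giving P = (-0.5014, -0.3485, 0.7919), i.e. latitude 52.36°, longitude -145.20°.

52.36°, -145.20°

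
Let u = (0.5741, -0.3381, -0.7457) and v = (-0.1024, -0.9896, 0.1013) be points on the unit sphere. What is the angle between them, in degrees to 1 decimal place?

u·v = 0.2003; |u| = 1.0000, |v| = 1.0000.
cos θ = (u·v)/(|u||v|) = 0.2003, so θ = 78.4°.

78.4°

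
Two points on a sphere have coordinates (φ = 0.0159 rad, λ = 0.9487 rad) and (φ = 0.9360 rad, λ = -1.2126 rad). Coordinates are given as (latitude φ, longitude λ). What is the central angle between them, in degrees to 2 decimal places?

With latitudes φ₁ = 0.911°, φ₂ = 53.629° and longitude difference Δλ = -123.833°:
cos c = sin φ₁ sin φ₂ + cos φ₁ cos φ₂ cos Δλ = (0.0159)(0.8052) + (0.9999)(0.5930)(-0.5568) = -0.31733,
so c = arccos(-0.31733) = 1.89371 rad.
So the angular separation is 108.50°.

108.50°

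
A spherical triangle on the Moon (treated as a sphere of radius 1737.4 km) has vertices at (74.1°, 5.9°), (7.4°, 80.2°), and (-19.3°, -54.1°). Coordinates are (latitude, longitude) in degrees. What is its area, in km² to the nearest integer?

Side lengths (central angles): a = 2.3409, b = 1.7605, c = 1.3721 rad; semiperimeter s = 2.7368.
By l'Huilier's theorem, tan(E/4) = √[tan(s/2) tan((s−a)/2) tan((s−b)/2) tan((s−c)/2)], giving spherical excess E = 2.3036 rad.
Area = E·R² = 2.3036 × (1737.4)² ≈ 6953675 km².

6953675 km²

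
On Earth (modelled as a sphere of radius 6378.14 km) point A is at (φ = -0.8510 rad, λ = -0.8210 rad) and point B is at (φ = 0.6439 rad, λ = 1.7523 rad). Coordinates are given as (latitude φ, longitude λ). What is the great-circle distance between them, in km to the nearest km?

17099 km

Let φ₁ = -0.8510 rad, φ₂ = 0.6439 rad, and Δλ = 2.5733 rad.
Haversine: a = sin²(Δφ/2) + cos φ₁ cos φ₂ sin²(Δλ/2) = 0.4621 + (0.6592)(0.7998)(0.9214) = 0.94788.
Central angle c = 2·arcsin(√a) = 2.68094 rad.
Distance = R·c = 6378.14 × 2.6809 ≈ 17099 km.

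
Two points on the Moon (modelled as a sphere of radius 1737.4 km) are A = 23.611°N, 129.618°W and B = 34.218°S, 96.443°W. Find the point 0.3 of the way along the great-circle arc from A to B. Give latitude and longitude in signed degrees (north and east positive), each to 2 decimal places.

The central angle between A and B is δ = 1.1495 rad.
With f = 0.3, the slerp weights are sin((1−f)δ)/sin δ = 0.7896 and sin(fδ)/sin δ = 0.3704.
Weighted sum of the unit vectors: (0.7896)·(-0.5843,-0.7058,0.4005) + (0.3704)·(-0.0928,-0.8217,-0.5623) = (-0.4957, -0.8617, 0.1079).
Converting back: φ = atan2(z, √(x²+y²)) = 6.20°, λ = atan2(y, x) = -119.91°.

6.20°, -119.91°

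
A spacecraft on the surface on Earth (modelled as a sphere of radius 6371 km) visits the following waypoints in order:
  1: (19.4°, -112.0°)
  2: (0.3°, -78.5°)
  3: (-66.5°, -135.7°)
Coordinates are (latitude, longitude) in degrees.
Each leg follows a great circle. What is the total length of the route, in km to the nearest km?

12875 km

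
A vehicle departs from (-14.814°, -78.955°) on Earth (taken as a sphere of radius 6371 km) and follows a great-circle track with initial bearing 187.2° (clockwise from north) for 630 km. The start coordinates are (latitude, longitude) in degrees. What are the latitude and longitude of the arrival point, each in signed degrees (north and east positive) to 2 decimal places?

Angular distance δ = d/R = 630/6371 = 0.09889 rad; initial bearing θ = 3.2673 rad.
sin φ₂ = sin φ₁ cos δ + cos φ₁ sin δ cos θ = (-0.2557)(0.9951) + (0.9668)(0.0987)(-0.9921) = -0.3491, so φ₂ = -20.43°.
Δλ = atan2(sin θ sin δ cos φ₁, cos δ − sin φ₁ sin φ₂) = atan2(-0.0120, 0.9059) = -0.757°.
λ₂ = -78.955° − 0.757° = -79.71°.

-20.43°, -79.71°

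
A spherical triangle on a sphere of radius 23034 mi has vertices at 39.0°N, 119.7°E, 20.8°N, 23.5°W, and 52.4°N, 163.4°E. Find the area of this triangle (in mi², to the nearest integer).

422672920 mi²

Side lengths (central angles): a = 1.8597, b = 0.5709, c = 1.9372 rad; semiperimeter s = 2.1839.
By l'Huilier's theorem, tan(E/4) = √[tan(s/2) tan((s−a)/2) tan((s−b)/2) tan((s−c)/2)], giving spherical excess E = 0.7966 rad.
Area = E·R² = 0.7966 × (23034)² ≈ 422672920 mi².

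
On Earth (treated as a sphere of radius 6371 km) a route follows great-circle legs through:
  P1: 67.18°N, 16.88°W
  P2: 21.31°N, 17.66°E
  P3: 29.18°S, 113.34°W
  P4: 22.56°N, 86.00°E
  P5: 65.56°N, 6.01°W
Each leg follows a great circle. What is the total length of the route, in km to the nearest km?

Leg P1→P2: central angle 0.8859 rad, distance 5644.0 km.
Leg P2→P3: central angle 2.3615 rad, distance 15044.9 km.
Leg P3→P4: central angle 2.8172 rad, distance 17948.2 km.
Leg P4→P5: central angle 1.2283 rad, distance 7825.3 km.
Total: 5644.0 + 15044.9 + 17948.2 + 7825.3 ≈ 46462 km.

46462 km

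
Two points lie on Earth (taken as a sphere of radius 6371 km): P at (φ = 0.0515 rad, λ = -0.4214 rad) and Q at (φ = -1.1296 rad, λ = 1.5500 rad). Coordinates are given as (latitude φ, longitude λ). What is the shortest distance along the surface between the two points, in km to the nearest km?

11374 km

In radians: φ₁ = 0.0515, φ₂ = -1.1296, Δλ = 112.953° = 1.9714 rad.
cos c = sin φ₁ sin φ₂ + cos φ₁ cos φ₂ cos Δλ = (0.0515)(-0.9042) + (0.9987)(0.4270)(-0.3900) = -0.21285,
so c = arccos(-0.21285) = 1.78529 rad.
Distance = R·c = 6371 × 1.7853 ≈ 11374 km.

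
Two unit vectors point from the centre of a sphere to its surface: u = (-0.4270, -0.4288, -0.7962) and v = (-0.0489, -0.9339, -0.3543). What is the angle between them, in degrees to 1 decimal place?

u·v = 0.7034; |u| = 1.0001, |v| = 1.0000.
cos θ = (u·v)/(|u||v|) = 0.7034, so θ = 45.3°.

45.3°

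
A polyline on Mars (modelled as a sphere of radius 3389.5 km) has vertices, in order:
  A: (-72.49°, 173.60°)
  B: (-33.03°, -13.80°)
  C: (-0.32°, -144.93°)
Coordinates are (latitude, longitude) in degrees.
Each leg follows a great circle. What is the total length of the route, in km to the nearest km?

Leg A→B: central angle 1.2977 rad, distance 4398.7 km.
Leg B→C: central angle 2.1513 rad, distance 7291.7 km.
Total: 4398.7 + 7291.7 ≈ 11690 km.

11690 km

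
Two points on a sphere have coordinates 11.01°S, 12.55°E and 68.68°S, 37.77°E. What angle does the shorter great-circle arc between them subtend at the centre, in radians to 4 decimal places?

1.0463 rad

Let φ₁ = -0.1922 rad, φ₂ = -1.1987 rad, and Δλ = 0.4402 rad.
Haversine: a = sin²(Δφ/2) + cos φ₁ cos φ₂ sin²(Δλ/2) = 0.2326 + (0.9816)(0.3636)(0.0477) = 0.24961.
Central angle c = 2·arcsin(√a) = 1.04630 rad.
So the angular separation is 1.0463 rad.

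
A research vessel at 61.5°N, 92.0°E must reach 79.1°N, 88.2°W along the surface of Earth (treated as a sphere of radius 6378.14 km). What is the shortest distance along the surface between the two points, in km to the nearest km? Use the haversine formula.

4386 km

In radians: φ₁ = 1.0734, φ₂ = 1.3806, Δλ = 179.800° = 3.1381 rad.
Haversine: a = sin²(Δφ/2) + cos φ₁ cos φ₂ sin²(Δλ/2) = 0.0234 + (0.4772)(0.1891)(1.0000) = 0.11363.
Central angle c = 2·arcsin(√a) = 0.68766 rad.
Distance = R·c = 6378.14 × 0.6877 ≈ 4386 km.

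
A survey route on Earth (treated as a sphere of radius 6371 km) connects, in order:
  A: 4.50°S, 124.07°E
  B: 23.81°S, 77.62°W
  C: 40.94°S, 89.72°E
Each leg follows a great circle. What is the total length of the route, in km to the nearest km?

28784 km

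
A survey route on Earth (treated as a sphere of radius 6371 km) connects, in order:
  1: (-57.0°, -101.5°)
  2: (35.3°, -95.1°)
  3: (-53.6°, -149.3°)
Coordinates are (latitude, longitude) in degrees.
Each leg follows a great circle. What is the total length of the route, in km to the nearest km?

Leg 1→2: central angle 1.6137 rad, distance 10281.0 km.
Leg 2→3: central angle 1.7536 rad, distance 11172.3 km.
Total: 10281.0 + 11172.3 ≈ 21453 km.

21453 km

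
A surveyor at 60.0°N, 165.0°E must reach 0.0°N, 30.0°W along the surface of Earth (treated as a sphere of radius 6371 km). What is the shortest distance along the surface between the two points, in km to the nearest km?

Let φ₁ = 1.0472 rad, φ₂ = 0.0000 rad, and Δλ = 2.8798 rad.
Haversine: a = sin²(Δφ/2) + cos φ₁ cos φ₂ sin²(Δλ/2) = 0.2500 + (0.5000)(1.0000)(0.9830) = 0.74148.
Central angle c = 2·arcsin(√a) = 2.07483 rad.
Distance = R·c = 6371 × 2.0748 ≈ 13219 km.

13219 km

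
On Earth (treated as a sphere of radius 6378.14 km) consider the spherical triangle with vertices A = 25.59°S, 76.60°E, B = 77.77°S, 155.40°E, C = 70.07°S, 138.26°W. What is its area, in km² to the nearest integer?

1049302 km²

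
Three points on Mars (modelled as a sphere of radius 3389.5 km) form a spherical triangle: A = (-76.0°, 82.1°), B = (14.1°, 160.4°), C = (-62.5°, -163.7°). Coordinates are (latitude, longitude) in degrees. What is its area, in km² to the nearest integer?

6117079 km²

Side lengths (central angles): a = 1.4236, b = 0.6183, c = 1.7607 rad; semiperimeter s = 1.9013.
By l'Huilier's theorem, tan(E/4) = √[tan(s/2) tan((s−a)/2) tan((s−b)/2) tan((s−c)/2)], giving spherical excess E = 0.5324 rad.
Area = E·R² = 0.5324 × (3389.5)² ≈ 6117079 km².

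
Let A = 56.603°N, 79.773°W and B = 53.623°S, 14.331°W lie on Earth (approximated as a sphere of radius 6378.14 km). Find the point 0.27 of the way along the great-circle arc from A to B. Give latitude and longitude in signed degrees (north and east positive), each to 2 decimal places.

Central angle δ = 2.1371 rad. Interpolating on the sphere with fraction f = 0.27:
P = [sin((1−f)δ)·A + sin(fδ)·B] / sin δ = 1.1849·A + 0.6464·B in Cartesian coordinates,
giving P = (0.4873, -0.7368, 0.4688), i.e. latitude 27.96°, longitude -56.52°.

27.96°, -56.52°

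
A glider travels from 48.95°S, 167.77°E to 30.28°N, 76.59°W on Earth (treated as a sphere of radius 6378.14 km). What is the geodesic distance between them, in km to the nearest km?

Let φ₁ = -0.8543 rad, φ₂ = 0.5285 rad, and Δλ = 2.0183 rad.
cos c = sin φ₁ sin φ₂ + cos φ₁ cos φ₂ cos Δλ = (-0.7541)(0.5042) + (0.6567)(0.8636)(-0.4327) = -0.62566,
so c = arccos(-0.62566) = 2.24677 rad.
Distance = R·c = 6378.14 × 2.2468 ≈ 14330 km.

14330 km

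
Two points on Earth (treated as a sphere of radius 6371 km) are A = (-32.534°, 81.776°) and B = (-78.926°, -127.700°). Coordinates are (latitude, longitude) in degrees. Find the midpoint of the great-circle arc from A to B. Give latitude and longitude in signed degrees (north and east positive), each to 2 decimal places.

-65.81°, 89.74°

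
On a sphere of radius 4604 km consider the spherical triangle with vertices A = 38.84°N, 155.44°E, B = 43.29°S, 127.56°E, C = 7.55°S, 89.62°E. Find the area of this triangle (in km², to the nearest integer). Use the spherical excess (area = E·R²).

Side lengths (central angles): a = 0.8511, b = 1.3347, c = 1.4996 rad; semiperimeter s = 1.8427.
By l'Huilier's theorem, tan(E/4) = √[tan(s/2) tan((s−a)/2) tan((s−b)/2) tan((s−c)/2)], giving spherical excess E = 0.7085 rad.
Area = E·R² = 0.7085 × (4604)² ≈ 15017063 km².

15017063 km²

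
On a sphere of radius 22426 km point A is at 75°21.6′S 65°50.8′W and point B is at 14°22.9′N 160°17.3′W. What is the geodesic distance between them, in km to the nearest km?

41108 km

In radians: φ₁ = -1.3153, φ₂ = 0.2510, Δλ = -94.442° = -1.6483 rad.
Haversine: a = sin²(Δφ/2) + cos φ₁ cos φ₂ sin²(Δλ/2) = 0.4977 + (0.2527)(0.9687)(0.5387) = 0.62964.
Central angle c = 2·arcsin(√a) = 1.83307 rad.
Distance = R·c = 22426 × 1.8331 ≈ 41108 km.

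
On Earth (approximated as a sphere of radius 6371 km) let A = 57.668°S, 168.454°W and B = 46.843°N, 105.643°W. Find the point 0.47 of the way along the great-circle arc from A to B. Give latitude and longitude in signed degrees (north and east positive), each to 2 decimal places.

-9.57°, -134.08°

Central angle δ = 2.0367 rad. Interpolating on the sphere with fraction f = 0.47:
P = [sin((1−f)δ)·A + sin(fδ)·B] / sin δ = 0.9869·A + 0.9152·B in Cartesian coordinates,
giving P = (-0.6859, -0.7084, -0.1663), i.e. latitude -9.57°, longitude -134.08°.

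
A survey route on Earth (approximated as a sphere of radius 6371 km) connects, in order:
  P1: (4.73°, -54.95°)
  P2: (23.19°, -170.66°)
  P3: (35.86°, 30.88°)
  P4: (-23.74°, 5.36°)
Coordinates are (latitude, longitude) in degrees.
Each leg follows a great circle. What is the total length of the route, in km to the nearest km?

32606 km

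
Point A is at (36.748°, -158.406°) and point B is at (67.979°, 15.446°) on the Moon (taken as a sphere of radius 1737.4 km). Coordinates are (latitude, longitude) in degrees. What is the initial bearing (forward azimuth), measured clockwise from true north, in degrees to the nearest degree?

With φ₁ = 0.6414, φ₂ = 1.1865, Δλ = 3.0343 rad, the forward-azimuth formula gives
θ = atan2( sin Δλ cos φ₂ , cos φ₁ sin φ₂ − sin φ₁ cos φ₂ cos Δλ ) = atan2(0.0402, 0.9659) = 2.38°.
So the initial bearing is 2°.

2°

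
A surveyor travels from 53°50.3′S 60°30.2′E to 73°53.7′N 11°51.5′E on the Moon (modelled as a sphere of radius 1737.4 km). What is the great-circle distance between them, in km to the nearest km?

Let φ₁ = -0.9397 rad, φ₂ = 1.2897 rad, and Δλ = -0.8490 rad.
cos c = sin φ₁ sin φ₂ + cos φ₁ cos φ₂ cos Δλ = (-0.8074)(0.9608) + (0.5901)(0.2774)(0.6607) = -0.66752,
so c = arccos(-0.66752) = 2.30167 rad.
Distance = R·c = 1737.4 × 2.3017 ≈ 3999 km.

3999 km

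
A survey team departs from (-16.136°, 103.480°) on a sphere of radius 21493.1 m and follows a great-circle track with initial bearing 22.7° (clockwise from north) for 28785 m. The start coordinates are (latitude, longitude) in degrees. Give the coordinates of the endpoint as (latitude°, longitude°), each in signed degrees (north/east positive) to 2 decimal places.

53.01°, 142.11°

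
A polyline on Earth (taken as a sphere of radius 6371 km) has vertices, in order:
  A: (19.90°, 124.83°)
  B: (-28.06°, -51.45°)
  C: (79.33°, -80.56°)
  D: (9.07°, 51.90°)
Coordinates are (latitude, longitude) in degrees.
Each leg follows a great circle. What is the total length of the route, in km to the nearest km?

40919 km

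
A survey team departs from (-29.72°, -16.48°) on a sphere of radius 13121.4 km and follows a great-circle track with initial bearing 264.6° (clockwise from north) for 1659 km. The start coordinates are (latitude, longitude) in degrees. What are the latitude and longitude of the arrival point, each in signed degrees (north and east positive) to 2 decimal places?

Angular distance δ = d/R = 1659/13121.4 = 0.12643 rad; initial bearing θ = 4.6181 rad.
sin φ₂ = sin φ₁ cos δ + cos φ₁ sin δ cos θ = (-0.4958)(0.9920) + (0.8685)(0.1261)(-0.0941) = -0.5021, so φ₂ = -30.14°.
Δλ = atan2(sin θ sin δ cos φ₁, cos δ − sin φ₁ sin φ₂) = atan2(-0.1090, 0.7431) = -8.347°.
λ₂ = -16.480° − 8.347° = -24.83°.

-30.14°, -24.83°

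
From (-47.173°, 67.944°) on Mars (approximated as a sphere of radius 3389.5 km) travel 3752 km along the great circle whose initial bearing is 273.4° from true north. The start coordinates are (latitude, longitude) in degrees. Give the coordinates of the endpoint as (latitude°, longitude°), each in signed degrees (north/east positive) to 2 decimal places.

Angular distance δ = d/R = 3752/3389.5 = 1.10695 rad; initial bearing θ = 4.7717 rad.
sin φ₂ = sin φ₁ cos δ + cos φ₁ sin δ cos θ = (-0.7334)(0.4474) + (0.6798)(0.8943)(0.0593) = -0.2921, so φ₂ = -16.98°.
Δλ = atan2(sin θ sin δ cos φ₁, cos δ − sin φ₁ sin φ₂) = atan2(-0.6069, 0.2332) = -68.981°.
λ₂ = 67.944° − 68.981° = -1.04°.

-16.98°, -1.04°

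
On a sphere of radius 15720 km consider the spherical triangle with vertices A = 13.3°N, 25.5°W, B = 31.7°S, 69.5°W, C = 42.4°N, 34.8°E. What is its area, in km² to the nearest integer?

26834858 km²

Side lengths (central angles): a = 2.1054, b = 1.0342, c = 1.0761 rad; semiperimeter s = 2.1079.
By l'Huilier's theorem, tan(E/4) = √[tan(s/2) tan((s−a)/2) tan((s−b)/2) tan((s−c)/2)], giving spherical excess E = 0.1086 rad.
Area = E·R² = 0.1086 × (15720)² ≈ 26834858 km².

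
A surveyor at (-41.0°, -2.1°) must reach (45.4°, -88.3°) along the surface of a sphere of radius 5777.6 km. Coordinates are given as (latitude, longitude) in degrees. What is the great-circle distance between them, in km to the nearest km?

In radians: φ₁ = -0.7156, φ₂ = 0.7924, Δλ = -86.200° = -1.5045 rad.
cos c = sin φ₁ sin φ₂ + cos φ₁ cos φ₂ cos Δλ = (-0.6561)(0.7120) + (0.7547)(0.7022)(0.0663) = -0.43201,
so c = arccos(-0.43201) = 2.01752 rad.
Distance = R·c = 5777.6 × 2.0175 ≈ 11656 km.

11656 km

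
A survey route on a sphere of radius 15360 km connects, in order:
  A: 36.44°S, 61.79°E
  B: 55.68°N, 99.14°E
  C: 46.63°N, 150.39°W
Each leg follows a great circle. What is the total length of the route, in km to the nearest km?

42829 km

Leg A→B: central angle 1.7012 rad, distance 26129.9 km.
Leg B→C: central angle 1.0872 rad, distance 16699.2 km.
Total: 26129.9 + 16699.2 ≈ 42829 km.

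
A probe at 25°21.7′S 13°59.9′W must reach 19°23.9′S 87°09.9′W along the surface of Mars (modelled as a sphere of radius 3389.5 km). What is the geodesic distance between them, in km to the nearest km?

Let φ₁ = -0.4426 rad, φ₂ = -0.3386 rad, and Δλ = -1.2770 rad.
cos c = sin φ₁ sin φ₂ + cos φ₁ cos φ₂ cos Δλ = (-0.4283)(-0.3321) + (0.9036)(0.9432)(0.2896) = 0.38909,
so c = arccos(0.38909) = 1.17116 rad.
Distance = R·c = 3389.5 × 1.1712 ≈ 3970 km.

3970 km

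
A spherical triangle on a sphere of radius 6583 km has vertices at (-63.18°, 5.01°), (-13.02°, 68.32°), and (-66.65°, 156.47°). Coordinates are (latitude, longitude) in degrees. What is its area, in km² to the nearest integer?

Side lengths (central angles): a = 1.3497, b = 0.8470, c = 1.1609 rad; semiperimeter s = 1.6788.
By l'Huilier's theorem, tan(E/4) = √[tan(s/2) tan((s−a)/2) tan((s−b)/2) tan((s−c)/2)], giving spherical excess E = 0.5843 rad.
Area = E·R² = 0.5843 × (6583)² ≈ 25322416 km².

25322416 km²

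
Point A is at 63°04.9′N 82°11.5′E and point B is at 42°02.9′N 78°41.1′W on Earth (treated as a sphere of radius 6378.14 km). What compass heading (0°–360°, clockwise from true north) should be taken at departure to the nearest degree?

With φ₁ = 1.1010, φ₂ = 0.7339, Δλ = -2.8078 rad, the forward-azimuth formula gives
θ = atan2( sin Δλ cos φ₂ , cos φ₁ sin φ₂ − sin φ₁ cos φ₂ cos Δλ ) = atan2(-0.2433, 0.9288) = -14.68°.
Adding 360° brings this into [0°, 360°): 345°.

345°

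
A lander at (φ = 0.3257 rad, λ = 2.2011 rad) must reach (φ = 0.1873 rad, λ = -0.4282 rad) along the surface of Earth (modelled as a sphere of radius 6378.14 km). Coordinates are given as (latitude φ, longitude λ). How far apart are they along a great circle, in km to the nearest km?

Let φ₁ = 0.3257 rad, φ₂ = 0.1873 rad, and Δλ = -2.6293 rad.
Haversine: a = sin²(Δφ/2) + cos φ₁ cos φ₂ sin²(Δλ/2) = 0.0048 + (0.9474)(0.9825)(0.9358) = 0.87589.
Central angle c = 2·arcsin(√a) = 2.42155 rad.
Distance = R·c = 6378.14 × 2.4215 ≈ 15445 km.

15445 km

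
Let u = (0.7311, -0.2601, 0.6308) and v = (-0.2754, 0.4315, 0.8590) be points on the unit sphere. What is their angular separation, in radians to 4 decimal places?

1.3405 rad

u·v = 0.2283; |u| = 1.0000, |v| = 1.0000.
cos θ = (u·v)/(|u||v|) = 0.2283, so θ = 1.3405 rad.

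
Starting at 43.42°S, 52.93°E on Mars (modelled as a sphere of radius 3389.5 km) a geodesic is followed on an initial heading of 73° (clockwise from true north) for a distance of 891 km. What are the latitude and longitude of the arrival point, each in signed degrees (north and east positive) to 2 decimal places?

Angular distance δ = d/R = 891/3389.5 = 0.26287 rad; initial bearing θ = 1.2741 rad.
sin φ₂ = sin φ₁ cos δ + cos φ₁ sin δ cos θ = (-0.6873)(0.9656) + (0.7263)(0.2599)(0.2924) = -0.6085, so φ₂ = -37.48°.
Δλ = atan2(sin θ sin δ cos φ₁, cos δ − sin φ₁ sin φ₂) = atan2(0.1805, 0.5474) = 18.250°.
λ₂ = 52.930° + 18.250° = 71.18°.

-37.48°, 71.18°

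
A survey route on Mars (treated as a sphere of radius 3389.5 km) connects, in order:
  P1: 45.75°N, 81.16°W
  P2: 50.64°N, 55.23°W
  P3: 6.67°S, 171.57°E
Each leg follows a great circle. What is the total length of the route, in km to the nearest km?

8238 km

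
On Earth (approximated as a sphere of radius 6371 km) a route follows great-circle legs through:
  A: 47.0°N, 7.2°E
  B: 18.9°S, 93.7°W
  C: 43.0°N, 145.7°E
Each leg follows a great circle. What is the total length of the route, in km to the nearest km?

26242 km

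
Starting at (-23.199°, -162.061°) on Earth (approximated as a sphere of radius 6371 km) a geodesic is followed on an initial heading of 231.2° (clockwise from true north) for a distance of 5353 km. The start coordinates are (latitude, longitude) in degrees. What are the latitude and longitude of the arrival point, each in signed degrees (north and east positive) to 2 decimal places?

-43.77°, 144.44°

Angular distance δ = d/R = 5353/6371 = 0.84021 rad; initial bearing θ = 4.0352 rad.
sin φ₂ = sin φ₁ cos δ + cos φ₁ sin δ cos θ = (-0.3939)(0.6673) + (0.9191)(0.7448)(-0.6266) = -0.6918, so φ₂ = -43.77°.
Δλ = atan2(sin θ sin δ cos φ₁, cos δ − sin φ₁ sin φ₂) = atan2(-0.5335, 0.3948) = -53.500°.
λ₂ = -162.061° − 53.500° = -215.56° → 144.44° after wrapping to (−180°, 180°].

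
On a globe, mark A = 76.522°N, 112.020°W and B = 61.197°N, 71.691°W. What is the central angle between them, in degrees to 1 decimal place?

20.3°

With latitudes φ₁ = 76.522°, φ₂ = 61.197° and longitude difference Δλ = 40.329°:
Haversine: a = sin²(Δφ/2) + cos φ₁ cos φ₂ sin²(Δλ/2) = 0.0178 + (0.2331)(0.4818)(0.1188) = 0.03112.
Central angle c = 2·arcsin(√a) = 0.35469 rad.
So the angular separation is 20.3°.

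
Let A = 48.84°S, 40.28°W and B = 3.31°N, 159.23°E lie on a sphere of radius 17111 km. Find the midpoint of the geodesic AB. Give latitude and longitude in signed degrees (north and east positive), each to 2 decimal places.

-57.83°, -170.59°

The central angle between A and B is δ = 2.2954 rad.
With f = 0.5, the slerp weights are sin((1−f)δ)/sin δ = 1.2177 and sin(fδ)/sin δ = 1.2177.
Weighted sum of the unit vectors: (1.2177)·(0.5021,-0.4255,-0.7529) + (1.2177)·(-0.9335,0.3540,0.0577) = (-0.5253, -0.0871, -0.8465).
Converting back: φ = atan2(z, √(x²+y²)) = -57.83°, λ = atan2(y, x) = -170.59°.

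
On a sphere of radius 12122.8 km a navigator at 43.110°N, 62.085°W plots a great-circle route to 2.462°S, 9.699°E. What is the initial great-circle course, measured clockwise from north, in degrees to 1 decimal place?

104.5°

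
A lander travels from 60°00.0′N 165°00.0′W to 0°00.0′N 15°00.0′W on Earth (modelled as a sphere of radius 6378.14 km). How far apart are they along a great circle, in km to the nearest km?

12875 km

With latitudes φ₁ = 60.000°, φ₂ = 0.000° and longitude difference Δλ = 150.000°:
cos c = sin φ₁ sin φ₂ + cos φ₁ cos φ₂ cos Δλ = (0.8660)(0.0000) + (0.5000)(1.0000)(-0.8660) = -0.43301,
so c = arccos(-0.43301) = 2.01863 rad.
Distance = R·c = 6378.14 × 2.0186 ≈ 12875 km.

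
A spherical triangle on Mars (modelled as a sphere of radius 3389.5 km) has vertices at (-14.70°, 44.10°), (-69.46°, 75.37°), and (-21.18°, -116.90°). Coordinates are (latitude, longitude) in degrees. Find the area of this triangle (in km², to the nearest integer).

Side lengths (central angles): a = 1.5522, b = 2.4358, c = 1.0149 rad; semiperimeter s = 2.5014.
By l'Huilier's theorem, tan(E/4) = √[tan(s/2) tan((s−a)/2) tan((s−b)/2) tan((s−c)/2)], giving spherical excess E = 0.8519 rad.
Area = E·R² = 0.8519 × (3389.5)² ≈ 9786691 km².

9786691 km²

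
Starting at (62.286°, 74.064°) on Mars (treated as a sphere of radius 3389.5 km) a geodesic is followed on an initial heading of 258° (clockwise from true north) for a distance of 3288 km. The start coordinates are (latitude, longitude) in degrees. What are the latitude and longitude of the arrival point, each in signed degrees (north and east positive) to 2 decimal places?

Angular distance δ = d/R = 3288/3389.5 = 0.97005 rad; initial bearing θ = 4.5029 rad.
sin φ₂ = sin φ₁ cos δ + cos φ₁ sin δ cos θ = (0.8853)(0.5653) + (0.4651)(0.8249)(-0.2079) = 0.4206, so φ₂ = 24.88°.
Δλ = atan2(sin θ sin δ cos φ₁, cos δ − sin φ₁ sin φ₂) = atan2(-0.3753, 0.1929) = -62.799°.
λ₂ = 74.064° − 62.799° = 11.27°.

24.88°, 11.27°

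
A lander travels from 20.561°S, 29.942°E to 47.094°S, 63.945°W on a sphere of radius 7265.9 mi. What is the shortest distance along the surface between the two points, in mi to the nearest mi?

9846 mi

With latitudes φ₁ = -20.561°, φ₂ = -47.094° and longitude difference Δλ = -93.887°:
cos c = sin φ₁ sin φ₂ + cos φ₁ cos φ₂ cos Δλ = (-0.3512)(-0.7325) + (0.9363)(0.6808)(-0.0678) = 0.21404,
so c = arccos(0.21404) = 1.35509 rad.
Distance = R·c = 7265.9 × 1.3551 ≈ 9846 mi.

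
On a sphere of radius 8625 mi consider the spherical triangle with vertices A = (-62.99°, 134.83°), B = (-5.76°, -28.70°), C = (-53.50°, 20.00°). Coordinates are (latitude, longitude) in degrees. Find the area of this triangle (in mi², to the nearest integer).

27023138 mi²

Side lengths (central angles): a = 1.0801, b = 0.9239, c = 1.9219 rad; semiperimeter s = 1.9629.
By l'Huilier's theorem, tan(E/4) = √[tan(s/2) tan((s−a)/2) tan((s−b)/2) tan((s−c)/2)], giving spherical excess E = 0.3633 rad.
Area = E·R² = 0.3633 × (8625)² ≈ 27023138 mi².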